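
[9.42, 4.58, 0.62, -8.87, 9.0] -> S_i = Random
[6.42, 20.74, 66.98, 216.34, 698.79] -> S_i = 6.42*3.23^i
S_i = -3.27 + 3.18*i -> [-3.27, -0.09, 3.09, 6.27, 9.45]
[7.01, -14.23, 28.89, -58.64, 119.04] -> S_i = 7.01*(-2.03)^i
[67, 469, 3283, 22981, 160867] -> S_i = 67*7^i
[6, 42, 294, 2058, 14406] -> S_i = 6*7^i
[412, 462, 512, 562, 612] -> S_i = 412 + 50*i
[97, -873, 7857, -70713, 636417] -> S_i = 97*-9^i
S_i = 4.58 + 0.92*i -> [4.58, 5.5, 6.42, 7.34, 8.26]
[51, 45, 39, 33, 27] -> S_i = 51 + -6*i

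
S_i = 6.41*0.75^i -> [6.41, 4.81, 3.61, 2.7, 2.03]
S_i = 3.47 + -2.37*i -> [3.47, 1.1, -1.27, -3.64, -6.01]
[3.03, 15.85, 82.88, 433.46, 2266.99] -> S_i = 3.03*5.23^i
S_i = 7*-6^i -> [7, -42, 252, -1512, 9072]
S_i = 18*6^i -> [18, 108, 648, 3888, 23328]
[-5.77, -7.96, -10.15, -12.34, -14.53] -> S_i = -5.77 + -2.19*i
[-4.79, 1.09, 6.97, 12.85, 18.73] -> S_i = -4.79 + 5.88*i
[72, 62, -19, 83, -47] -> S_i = Random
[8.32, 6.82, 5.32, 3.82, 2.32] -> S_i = 8.32 + -1.50*i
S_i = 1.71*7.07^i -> [1.71, 12.09, 85.47, 604.3, 4272.42]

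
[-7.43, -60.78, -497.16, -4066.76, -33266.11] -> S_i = -7.43*8.18^i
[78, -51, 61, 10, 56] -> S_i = Random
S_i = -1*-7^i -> [-1, 7, -49, 343, -2401]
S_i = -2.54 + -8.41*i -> [-2.54, -10.95, -19.36, -27.77, -36.18]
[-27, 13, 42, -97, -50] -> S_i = Random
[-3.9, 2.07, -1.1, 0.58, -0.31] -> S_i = -3.90*(-0.53)^i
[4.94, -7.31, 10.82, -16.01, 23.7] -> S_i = 4.94*(-1.48)^i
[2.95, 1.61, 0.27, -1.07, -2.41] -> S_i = 2.95 + -1.34*i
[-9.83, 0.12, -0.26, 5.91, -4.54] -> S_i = Random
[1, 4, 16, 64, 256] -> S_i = 1*4^i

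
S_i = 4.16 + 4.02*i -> [4.16, 8.18, 12.2, 16.22, 20.24]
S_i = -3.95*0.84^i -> [-3.95, -3.32, -2.79, -2.34, -1.97]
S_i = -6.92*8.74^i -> [-6.92, -60.48, -528.6, -4619.98, -40378.65]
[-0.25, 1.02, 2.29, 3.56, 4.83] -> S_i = -0.25 + 1.27*i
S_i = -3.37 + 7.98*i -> [-3.37, 4.61, 12.59, 20.57, 28.55]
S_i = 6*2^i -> [6, 12, 24, 48, 96]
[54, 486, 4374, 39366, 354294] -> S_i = 54*9^i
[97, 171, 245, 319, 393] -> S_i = 97 + 74*i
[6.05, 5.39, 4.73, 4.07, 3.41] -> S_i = 6.05 + -0.66*i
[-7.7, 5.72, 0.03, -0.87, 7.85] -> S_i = Random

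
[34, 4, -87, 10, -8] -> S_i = Random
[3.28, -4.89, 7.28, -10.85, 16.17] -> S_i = 3.28*(-1.49)^i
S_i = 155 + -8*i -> [155, 147, 139, 131, 123]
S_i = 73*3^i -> [73, 219, 657, 1971, 5913]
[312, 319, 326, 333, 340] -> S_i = 312 + 7*i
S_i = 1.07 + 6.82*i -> [1.07, 7.89, 14.71, 21.53, 28.35]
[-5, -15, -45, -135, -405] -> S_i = -5*3^i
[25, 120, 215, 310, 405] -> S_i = 25 + 95*i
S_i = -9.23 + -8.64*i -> [-9.23, -17.87, -26.51, -35.15, -43.79]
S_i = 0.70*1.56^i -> [0.7, 1.09, 1.7, 2.66, 4.15]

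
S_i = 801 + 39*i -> [801, 840, 879, 918, 957]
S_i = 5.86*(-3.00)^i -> [5.86, -17.58, 52.74, -158.22, 474.66]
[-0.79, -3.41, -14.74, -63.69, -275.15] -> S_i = -0.79*4.32^i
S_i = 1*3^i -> [1, 3, 9, 27, 81]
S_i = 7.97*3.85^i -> [7.97, 30.68, 118.14, 454.82, 1751.06]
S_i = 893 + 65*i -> [893, 958, 1023, 1088, 1153]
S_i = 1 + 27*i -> [1, 28, 55, 82, 109]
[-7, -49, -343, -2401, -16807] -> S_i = -7*7^i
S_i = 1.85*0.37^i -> [1.85, 0.68, 0.25, 0.09, 0.03]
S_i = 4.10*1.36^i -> [4.1, 5.58, 7.58, 10.31, 14.03]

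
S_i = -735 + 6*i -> [-735, -729, -723, -717, -711]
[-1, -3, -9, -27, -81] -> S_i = -1*3^i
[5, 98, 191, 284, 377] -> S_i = 5 + 93*i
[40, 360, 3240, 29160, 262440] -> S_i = 40*9^i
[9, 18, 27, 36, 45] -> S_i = 9 + 9*i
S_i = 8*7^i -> [8, 56, 392, 2744, 19208]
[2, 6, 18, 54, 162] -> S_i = 2*3^i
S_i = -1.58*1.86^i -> [-1.58, -2.94, -5.47, -10.17, -18.91]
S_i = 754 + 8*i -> [754, 762, 770, 778, 786]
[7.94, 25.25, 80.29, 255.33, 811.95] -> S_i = 7.94*3.18^i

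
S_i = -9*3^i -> [-9, -27, -81, -243, -729]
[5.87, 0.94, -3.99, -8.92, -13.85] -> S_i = 5.87 + -4.93*i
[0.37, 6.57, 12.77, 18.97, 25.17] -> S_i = 0.37 + 6.20*i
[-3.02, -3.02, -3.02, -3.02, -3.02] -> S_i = -3.02 + 0.00*i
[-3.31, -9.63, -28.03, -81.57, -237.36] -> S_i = -3.31*2.91^i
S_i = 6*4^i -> [6, 24, 96, 384, 1536]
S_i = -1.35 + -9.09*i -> [-1.35, -10.44, -19.53, -28.62, -37.71]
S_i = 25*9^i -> [25, 225, 2025, 18225, 164025]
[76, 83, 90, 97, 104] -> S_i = 76 + 7*i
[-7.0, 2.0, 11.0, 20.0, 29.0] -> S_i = -7.00 + 9.00*i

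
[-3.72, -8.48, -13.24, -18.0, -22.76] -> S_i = -3.72 + -4.76*i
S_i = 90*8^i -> [90, 720, 5760, 46080, 368640]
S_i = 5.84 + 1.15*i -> [5.84, 6.99, 8.14, 9.29, 10.44]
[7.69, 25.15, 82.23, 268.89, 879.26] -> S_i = 7.69*3.27^i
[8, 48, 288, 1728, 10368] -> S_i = 8*6^i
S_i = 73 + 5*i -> [73, 78, 83, 88, 93]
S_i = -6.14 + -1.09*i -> [-6.14, -7.23, -8.32, -9.41, -10.5]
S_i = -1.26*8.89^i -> [-1.26, -11.2, -99.58, -885.27, -7870.05]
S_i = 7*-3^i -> [7, -21, 63, -189, 567]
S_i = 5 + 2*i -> [5, 7, 9, 11, 13]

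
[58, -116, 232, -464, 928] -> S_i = 58*-2^i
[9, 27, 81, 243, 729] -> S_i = 9*3^i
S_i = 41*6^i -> [41, 246, 1476, 8856, 53136]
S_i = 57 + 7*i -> [57, 64, 71, 78, 85]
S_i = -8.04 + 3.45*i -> [-8.04, -4.59, -1.14, 2.31, 5.76]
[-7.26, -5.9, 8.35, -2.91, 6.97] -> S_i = Random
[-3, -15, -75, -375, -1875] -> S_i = -3*5^i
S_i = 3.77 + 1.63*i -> [3.77, 5.4, 7.03, 8.66, 10.29]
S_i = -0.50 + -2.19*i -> [-0.5, -2.69, -4.88, -7.07, -9.26]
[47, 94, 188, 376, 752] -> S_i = 47*2^i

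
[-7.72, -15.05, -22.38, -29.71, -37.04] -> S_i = -7.72 + -7.33*i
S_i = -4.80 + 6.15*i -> [-4.8, 1.35, 7.5, 13.65, 19.8]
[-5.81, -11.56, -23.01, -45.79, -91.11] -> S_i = -5.81*1.99^i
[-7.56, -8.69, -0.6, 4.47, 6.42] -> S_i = Random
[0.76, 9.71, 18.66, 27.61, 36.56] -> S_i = 0.76 + 8.95*i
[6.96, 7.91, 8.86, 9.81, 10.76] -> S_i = 6.96 + 0.95*i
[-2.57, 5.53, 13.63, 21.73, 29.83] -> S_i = -2.57 + 8.10*i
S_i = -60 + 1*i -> [-60, -59, -58, -57, -56]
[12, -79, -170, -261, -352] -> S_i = 12 + -91*i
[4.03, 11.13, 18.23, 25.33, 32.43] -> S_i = 4.03 + 7.10*i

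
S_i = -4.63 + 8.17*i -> [-4.63, 3.54, 11.71, 19.88, 28.05]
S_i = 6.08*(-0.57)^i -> [6.08, -3.47, 1.98, -1.13, 0.64]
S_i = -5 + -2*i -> [-5, -7, -9, -11, -13]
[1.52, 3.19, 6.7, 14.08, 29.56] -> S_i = 1.52*2.10^i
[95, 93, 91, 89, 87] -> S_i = 95 + -2*i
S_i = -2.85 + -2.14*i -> [-2.85, -4.99, -7.13, -9.27, -11.41]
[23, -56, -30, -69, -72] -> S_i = Random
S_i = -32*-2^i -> [-32, 64, -128, 256, -512]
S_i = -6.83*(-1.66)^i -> [-6.83, 11.34, -18.82, 31.24, -51.86]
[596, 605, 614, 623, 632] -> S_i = 596 + 9*i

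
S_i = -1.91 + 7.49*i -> [-1.91, 5.58, 13.07, 20.56, 28.05]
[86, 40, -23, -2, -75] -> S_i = Random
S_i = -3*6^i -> [-3, -18, -108, -648, -3888]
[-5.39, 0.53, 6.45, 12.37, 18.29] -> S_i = -5.39 + 5.92*i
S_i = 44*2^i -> [44, 88, 176, 352, 704]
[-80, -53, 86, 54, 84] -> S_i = Random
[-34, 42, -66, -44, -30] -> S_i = Random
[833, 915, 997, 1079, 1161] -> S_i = 833 + 82*i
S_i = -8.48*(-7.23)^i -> [-8.48, 61.31, -443.27, 3204.87, -23171.23]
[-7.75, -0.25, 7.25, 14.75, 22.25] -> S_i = -7.75 + 7.50*i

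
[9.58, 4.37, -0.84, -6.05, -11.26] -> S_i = 9.58 + -5.21*i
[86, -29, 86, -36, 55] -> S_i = Random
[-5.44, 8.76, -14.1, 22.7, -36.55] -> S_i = -5.44*(-1.61)^i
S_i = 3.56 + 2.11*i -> [3.56, 5.67, 7.78, 9.89, 12.0]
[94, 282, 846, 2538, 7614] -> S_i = 94*3^i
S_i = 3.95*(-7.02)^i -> [3.95, -27.73, 194.66, -1366.5, 9592.8]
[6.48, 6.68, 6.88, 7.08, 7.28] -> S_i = 6.48 + 0.20*i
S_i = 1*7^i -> [1, 7, 49, 343, 2401]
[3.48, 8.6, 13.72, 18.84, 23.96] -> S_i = 3.48 + 5.12*i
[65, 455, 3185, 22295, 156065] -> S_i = 65*7^i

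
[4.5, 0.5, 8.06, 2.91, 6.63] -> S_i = Random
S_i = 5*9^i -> [5, 45, 405, 3645, 32805]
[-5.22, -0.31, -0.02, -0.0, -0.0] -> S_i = -5.22*0.06^i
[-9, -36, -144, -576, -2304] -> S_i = -9*4^i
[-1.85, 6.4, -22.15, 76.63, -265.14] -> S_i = -1.85*(-3.46)^i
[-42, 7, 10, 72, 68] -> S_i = Random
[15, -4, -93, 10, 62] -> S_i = Random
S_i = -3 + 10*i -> [-3, 7, 17, 27, 37]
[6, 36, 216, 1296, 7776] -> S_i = 6*6^i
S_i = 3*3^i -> [3, 9, 27, 81, 243]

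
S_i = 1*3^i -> [1, 3, 9, 27, 81]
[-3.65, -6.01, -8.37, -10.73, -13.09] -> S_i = -3.65 + -2.36*i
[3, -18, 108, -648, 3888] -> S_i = 3*-6^i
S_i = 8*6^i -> [8, 48, 288, 1728, 10368]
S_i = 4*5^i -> [4, 20, 100, 500, 2500]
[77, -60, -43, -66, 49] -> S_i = Random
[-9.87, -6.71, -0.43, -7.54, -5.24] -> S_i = Random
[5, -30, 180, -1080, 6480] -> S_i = 5*-6^i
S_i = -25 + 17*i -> [-25, -8, 9, 26, 43]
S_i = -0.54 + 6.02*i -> [-0.54, 5.48, 11.5, 17.52, 23.54]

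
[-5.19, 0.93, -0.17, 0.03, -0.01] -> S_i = -5.19*(-0.18)^i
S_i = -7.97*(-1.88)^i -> [-7.97, 14.98, -28.17, 52.96, -99.56]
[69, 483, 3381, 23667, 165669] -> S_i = 69*7^i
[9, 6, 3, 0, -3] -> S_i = 9 + -3*i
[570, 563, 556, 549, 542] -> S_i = 570 + -7*i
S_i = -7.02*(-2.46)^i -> [-7.02, 17.27, -42.48, 104.51, -257.09]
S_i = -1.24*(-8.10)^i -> [-1.24, 10.04, -81.36, 658.99, -5337.79]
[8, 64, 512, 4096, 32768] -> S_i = 8*8^i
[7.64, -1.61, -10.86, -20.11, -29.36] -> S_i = 7.64 + -9.25*i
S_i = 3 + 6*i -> [3, 9, 15, 21, 27]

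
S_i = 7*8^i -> [7, 56, 448, 3584, 28672]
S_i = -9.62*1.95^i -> [-9.62, -18.76, -36.58, -71.33, -139.1]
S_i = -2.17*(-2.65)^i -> [-2.17, 5.75, -15.24, 40.38, -107.01]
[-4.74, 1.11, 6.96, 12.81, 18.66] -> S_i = -4.74 + 5.85*i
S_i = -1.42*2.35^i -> [-1.42, -3.34, -7.84, -18.43, -43.31]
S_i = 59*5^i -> [59, 295, 1475, 7375, 36875]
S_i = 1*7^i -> [1, 7, 49, 343, 2401]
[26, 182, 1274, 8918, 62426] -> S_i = 26*7^i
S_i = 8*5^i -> [8, 40, 200, 1000, 5000]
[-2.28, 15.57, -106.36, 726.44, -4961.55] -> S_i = -2.28*(-6.83)^i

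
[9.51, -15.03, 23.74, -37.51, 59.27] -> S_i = 9.51*(-1.58)^i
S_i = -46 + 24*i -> [-46, -22, 2, 26, 50]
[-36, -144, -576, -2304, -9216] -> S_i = -36*4^i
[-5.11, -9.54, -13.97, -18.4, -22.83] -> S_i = -5.11 + -4.43*i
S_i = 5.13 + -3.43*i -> [5.13, 1.7, -1.73, -5.16, -8.59]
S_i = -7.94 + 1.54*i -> [-7.94, -6.4, -4.86, -3.32, -1.78]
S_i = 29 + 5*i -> [29, 34, 39, 44, 49]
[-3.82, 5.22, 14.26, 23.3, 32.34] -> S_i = -3.82 + 9.04*i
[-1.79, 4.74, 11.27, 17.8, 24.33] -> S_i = -1.79 + 6.53*i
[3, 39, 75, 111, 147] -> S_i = 3 + 36*i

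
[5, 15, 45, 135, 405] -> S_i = 5*3^i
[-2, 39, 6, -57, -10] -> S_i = Random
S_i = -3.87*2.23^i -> [-3.87, -8.63, -19.25, -42.92, -95.7]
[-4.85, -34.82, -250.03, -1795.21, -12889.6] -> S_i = -4.85*7.18^i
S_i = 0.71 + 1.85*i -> [0.71, 2.56, 4.41, 6.26, 8.11]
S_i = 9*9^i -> [9, 81, 729, 6561, 59049]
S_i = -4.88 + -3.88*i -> [-4.88, -8.76, -12.64, -16.52, -20.4]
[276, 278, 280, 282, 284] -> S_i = 276 + 2*i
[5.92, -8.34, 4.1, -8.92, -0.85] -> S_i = Random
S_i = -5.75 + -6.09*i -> [-5.75, -11.84, -17.93, -24.02, -30.11]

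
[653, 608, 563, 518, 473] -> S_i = 653 + -45*i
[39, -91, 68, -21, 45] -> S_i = Random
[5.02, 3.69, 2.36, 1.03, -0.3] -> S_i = 5.02 + -1.33*i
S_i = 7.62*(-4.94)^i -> [7.62, -37.64, 185.96, -918.62, 4537.98]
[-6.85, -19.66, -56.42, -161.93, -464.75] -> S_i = -6.85*2.87^i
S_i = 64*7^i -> [64, 448, 3136, 21952, 153664]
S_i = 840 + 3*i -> [840, 843, 846, 849, 852]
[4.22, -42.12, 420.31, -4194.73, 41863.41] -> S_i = 4.22*(-9.98)^i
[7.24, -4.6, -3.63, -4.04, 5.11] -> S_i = Random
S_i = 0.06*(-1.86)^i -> [0.06, -0.11, 0.21, -0.39, 0.72]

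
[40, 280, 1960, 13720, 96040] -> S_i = 40*7^i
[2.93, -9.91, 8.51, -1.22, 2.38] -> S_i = Random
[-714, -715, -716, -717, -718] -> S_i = -714 + -1*i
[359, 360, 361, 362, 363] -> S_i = 359 + 1*i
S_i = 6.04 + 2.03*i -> [6.04, 8.07, 10.1, 12.13, 14.16]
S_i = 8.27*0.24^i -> [8.27, 1.98, 0.48, 0.11, 0.03]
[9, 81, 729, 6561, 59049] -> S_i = 9*9^i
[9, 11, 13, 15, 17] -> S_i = 9 + 2*i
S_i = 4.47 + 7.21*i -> [4.47, 11.68, 18.89, 26.1, 33.31]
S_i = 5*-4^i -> [5, -20, 80, -320, 1280]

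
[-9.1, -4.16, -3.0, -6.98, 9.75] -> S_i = Random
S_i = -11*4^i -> [-11, -44, -176, -704, -2816]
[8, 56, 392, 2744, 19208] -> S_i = 8*7^i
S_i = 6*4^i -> [6, 24, 96, 384, 1536]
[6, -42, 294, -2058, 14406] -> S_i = 6*-7^i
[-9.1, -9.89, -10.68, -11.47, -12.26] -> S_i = -9.10 + -0.79*i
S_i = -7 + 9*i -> [-7, 2, 11, 20, 29]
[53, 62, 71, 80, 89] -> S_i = 53 + 9*i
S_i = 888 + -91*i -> [888, 797, 706, 615, 524]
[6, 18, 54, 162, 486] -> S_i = 6*3^i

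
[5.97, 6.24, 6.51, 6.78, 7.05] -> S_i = 5.97 + 0.27*i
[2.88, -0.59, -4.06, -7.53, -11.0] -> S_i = 2.88 + -3.47*i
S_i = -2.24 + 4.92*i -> [-2.24, 2.68, 7.6, 12.52, 17.44]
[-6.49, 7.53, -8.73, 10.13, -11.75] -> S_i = -6.49*(-1.16)^i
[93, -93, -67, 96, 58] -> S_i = Random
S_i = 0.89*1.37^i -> [0.89, 1.22, 1.67, 2.29, 3.14]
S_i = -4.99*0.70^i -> [-4.99, -3.49, -2.45, -1.71, -1.2]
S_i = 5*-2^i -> [5, -10, 20, -40, 80]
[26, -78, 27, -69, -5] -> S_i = Random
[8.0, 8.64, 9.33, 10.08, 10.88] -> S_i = 8.00*1.08^i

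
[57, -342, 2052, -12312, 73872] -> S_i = 57*-6^i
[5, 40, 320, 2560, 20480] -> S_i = 5*8^i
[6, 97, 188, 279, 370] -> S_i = 6 + 91*i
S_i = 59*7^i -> [59, 413, 2891, 20237, 141659]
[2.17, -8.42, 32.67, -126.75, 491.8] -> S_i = 2.17*(-3.88)^i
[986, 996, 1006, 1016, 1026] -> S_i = 986 + 10*i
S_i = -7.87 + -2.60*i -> [-7.87, -10.47, -13.07, -15.67, -18.27]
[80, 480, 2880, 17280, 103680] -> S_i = 80*6^i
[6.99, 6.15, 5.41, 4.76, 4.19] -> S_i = 6.99*0.88^i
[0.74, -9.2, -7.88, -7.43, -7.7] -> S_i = Random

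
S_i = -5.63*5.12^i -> [-5.63, -28.83, -147.59, -755.65, -3868.91]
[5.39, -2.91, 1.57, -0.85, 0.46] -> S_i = 5.39*(-0.54)^i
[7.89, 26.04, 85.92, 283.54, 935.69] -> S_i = 7.89*3.30^i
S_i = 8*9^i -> [8, 72, 648, 5832, 52488]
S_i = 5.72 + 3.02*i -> [5.72, 8.74, 11.76, 14.78, 17.8]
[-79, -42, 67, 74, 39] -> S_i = Random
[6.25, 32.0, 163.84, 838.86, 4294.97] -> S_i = 6.25*5.12^i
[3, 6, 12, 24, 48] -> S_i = 3*2^i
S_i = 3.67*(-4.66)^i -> [3.67, -17.1, 79.7, -371.38, 1730.65]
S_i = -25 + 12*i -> [-25, -13, -1, 11, 23]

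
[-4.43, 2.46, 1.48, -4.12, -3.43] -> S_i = Random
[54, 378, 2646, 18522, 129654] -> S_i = 54*7^i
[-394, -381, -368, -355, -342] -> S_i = -394 + 13*i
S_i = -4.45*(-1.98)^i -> [-4.45, 8.81, -17.45, 34.54, -68.39]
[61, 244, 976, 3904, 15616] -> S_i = 61*4^i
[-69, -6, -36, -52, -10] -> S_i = Random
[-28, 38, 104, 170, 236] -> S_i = -28 + 66*i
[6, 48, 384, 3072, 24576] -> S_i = 6*8^i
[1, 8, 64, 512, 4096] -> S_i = 1*8^i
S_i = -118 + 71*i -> [-118, -47, 24, 95, 166]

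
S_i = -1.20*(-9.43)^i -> [-1.2, 11.32, -106.71, 1006.27, -9489.17]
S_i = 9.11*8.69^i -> [9.11, 79.17, 687.95, 5978.3, 51951.43]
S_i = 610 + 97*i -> [610, 707, 804, 901, 998]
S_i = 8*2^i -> [8, 16, 32, 64, 128]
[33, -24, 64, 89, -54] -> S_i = Random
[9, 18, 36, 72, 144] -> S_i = 9*2^i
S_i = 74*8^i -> [74, 592, 4736, 37888, 303104]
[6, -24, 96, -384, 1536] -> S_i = 6*-4^i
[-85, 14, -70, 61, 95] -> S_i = Random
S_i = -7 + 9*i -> [-7, 2, 11, 20, 29]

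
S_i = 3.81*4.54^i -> [3.81, 17.3, 78.53, 356.53, 1618.63]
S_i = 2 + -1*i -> [2, 1, 0, -1, -2]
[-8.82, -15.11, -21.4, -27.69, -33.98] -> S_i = -8.82 + -6.29*i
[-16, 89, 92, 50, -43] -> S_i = Random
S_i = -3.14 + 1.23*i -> [-3.14, -1.91, -0.68, 0.55, 1.78]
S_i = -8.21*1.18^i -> [-8.21, -9.69, -11.43, -13.49, -15.92]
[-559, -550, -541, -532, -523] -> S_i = -559 + 9*i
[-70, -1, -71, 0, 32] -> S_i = Random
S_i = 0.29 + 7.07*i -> [0.29, 7.36, 14.43, 21.5, 28.57]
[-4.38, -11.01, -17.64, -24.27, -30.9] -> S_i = -4.38 + -6.63*i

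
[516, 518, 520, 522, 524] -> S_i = 516 + 2*i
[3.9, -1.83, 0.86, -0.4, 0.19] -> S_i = 3.90*(-0.47)^i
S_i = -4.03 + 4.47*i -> [-4.03, 0.44, 4.91, 9.38, 13.85]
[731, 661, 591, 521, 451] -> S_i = 731 + -70*i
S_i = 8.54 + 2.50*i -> [8.54, 11.04, 13.54, 16.04, 18.54]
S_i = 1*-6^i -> [1, -6, 36, -216, 1296]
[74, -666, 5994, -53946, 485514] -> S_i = 74*-9^i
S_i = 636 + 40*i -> [636, 676, 716, 756, 796]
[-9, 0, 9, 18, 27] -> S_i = -9 + 9*i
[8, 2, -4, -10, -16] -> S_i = 8 + -6*i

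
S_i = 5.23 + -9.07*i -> [5.23, -3.84, -12.91, -21.98, -31.05]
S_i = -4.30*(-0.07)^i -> [-4.3, 0.3, -0.02, 0.0, -0.0]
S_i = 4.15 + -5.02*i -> [4.15, -0.87, -5.89, -10.91, -15.93]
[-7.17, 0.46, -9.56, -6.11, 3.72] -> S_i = Random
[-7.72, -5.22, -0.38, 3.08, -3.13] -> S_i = Random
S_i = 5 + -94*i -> [5, -89, -183, -277, -371]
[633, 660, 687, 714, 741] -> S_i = 633 + 27*i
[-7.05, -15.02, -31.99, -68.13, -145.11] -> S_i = -7.05*2.13^i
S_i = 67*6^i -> [67, 402, 2412, 14472, 86832]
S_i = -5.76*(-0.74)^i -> [-5.76, 4.26, -3.15, 2.33, -1.73]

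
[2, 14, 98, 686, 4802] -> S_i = 2*7^i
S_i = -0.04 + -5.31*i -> [-0.04, -5.35, -10.66, -15.97, -21.28]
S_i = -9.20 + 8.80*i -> [-9.2, -0.4, 8.4, 17.2, 26.0]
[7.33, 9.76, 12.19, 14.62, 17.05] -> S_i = 7.33 + 2.43*i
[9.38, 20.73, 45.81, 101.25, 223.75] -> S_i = 9.38*2.21^i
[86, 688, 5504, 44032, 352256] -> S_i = 86*8^i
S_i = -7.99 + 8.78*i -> [-7.99, 0.79, 9.57, 18.35, 27.13]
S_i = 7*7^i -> [7, 49, 343, 2401, 16807]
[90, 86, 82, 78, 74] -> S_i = 90 + -4*i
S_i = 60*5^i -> [60, 300, 1500, 7500, 37500]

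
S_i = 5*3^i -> [5, 15, 45, 135, 405]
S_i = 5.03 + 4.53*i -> [5.03, 9.56, 14.09, 18.62, 23.15]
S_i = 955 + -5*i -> [955, 950, 945, 940, 935]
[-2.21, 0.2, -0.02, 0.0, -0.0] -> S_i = -2.21*(-0.09)^i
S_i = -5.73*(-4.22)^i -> [-5.73, 24.18, -102.04, 430.62, -1817.21]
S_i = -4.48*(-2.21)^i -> [-4.48, 9.9, -21.88, 48.36, -106.87]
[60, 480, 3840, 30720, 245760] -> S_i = 60*8^i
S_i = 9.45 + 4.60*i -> [9.45, 14.05, 18.65, 23.25, 27.85]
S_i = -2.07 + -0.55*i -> [-2.07, -2.62, -3.17, -3.72, -4.27]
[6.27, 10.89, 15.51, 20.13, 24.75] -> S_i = 6.27 + 4.62*i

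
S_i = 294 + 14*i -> [294, 308, 322, 336, 350]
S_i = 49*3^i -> [49, 147, 441, 1323, 3969]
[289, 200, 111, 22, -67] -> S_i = 289 + -89*i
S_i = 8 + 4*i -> [8, 12, 16, 20, 24]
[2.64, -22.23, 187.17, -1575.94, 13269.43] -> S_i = 2.64*(-8.42)^i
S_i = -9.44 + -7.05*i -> [-9.44, -16.49, -23.54, -30.59, -37.64]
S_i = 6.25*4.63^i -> [6.25, 28.94, 133.98, 620.33, 2872.13]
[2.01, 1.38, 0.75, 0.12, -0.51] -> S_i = 2.01 + -0.63*i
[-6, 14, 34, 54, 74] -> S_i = -6 + 20*i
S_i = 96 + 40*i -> [96, 136, 176, 216, 256]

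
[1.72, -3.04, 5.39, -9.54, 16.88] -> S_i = 1.72*(-1.77)^i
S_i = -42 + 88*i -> [-42, 46, 134, 222, 310]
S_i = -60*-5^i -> [-60, 300, -1500, 7500, -37500]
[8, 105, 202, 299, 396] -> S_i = 8 + 97*i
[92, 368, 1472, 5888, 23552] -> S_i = 92*4^i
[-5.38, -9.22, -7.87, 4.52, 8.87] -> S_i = Random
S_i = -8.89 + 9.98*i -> [-8.89, 1.09, 11.07, 21.05, 31.03]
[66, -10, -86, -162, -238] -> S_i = 66 + -76*i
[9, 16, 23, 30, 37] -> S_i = 9 + 7*i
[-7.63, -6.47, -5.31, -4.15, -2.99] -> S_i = -7.63 + 1.16*i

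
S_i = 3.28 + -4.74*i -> [3.28, -1.46, -6.2, -10.94, -15.68]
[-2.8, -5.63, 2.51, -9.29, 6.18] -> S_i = Random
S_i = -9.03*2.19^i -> [-9.03, -19.78, -43.31, -94.85, -207.71]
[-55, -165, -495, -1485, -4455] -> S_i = -55*3^i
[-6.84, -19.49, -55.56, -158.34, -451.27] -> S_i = -6.84*2.85^i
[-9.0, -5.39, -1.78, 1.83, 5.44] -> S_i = -9.00 + 3.61*i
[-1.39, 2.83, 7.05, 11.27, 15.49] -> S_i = -1.39 + 4.22*i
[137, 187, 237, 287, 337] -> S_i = 137 + 50*i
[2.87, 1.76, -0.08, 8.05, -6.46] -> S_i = Random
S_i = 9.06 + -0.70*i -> [9.06, 8.36, 7.66, 6.96, 6.26]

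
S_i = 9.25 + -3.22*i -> [9.25, 6.03, 2.81, -0.41, -3.63]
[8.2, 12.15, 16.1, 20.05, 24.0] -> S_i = 8.20 + 3.95*i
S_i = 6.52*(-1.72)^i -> [6.52, -11.21, 19.29, -33.18, 57.06]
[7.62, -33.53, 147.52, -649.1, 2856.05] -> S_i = 7.62*(-4.40)^i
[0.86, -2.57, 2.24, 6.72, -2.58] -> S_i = Random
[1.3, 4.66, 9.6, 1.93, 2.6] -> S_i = Random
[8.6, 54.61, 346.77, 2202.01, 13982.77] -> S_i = 8.60*6.35^i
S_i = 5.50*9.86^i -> [5.5, 54.23, 534.71, 5272.22, 51984.08]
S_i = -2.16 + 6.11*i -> [-2.16, 3.95, 10.06, 16.17, 22.28]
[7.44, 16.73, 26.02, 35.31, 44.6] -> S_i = 7.44 + 9.29*i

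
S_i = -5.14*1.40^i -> [-5.14, -7.2, -10.07, -14.1, -19.75]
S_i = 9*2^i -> [9, 18, 36, 72, 144]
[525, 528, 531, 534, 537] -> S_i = 525 + 3*i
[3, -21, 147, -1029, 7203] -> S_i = 3*-7^i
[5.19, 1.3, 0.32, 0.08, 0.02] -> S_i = 5.19*0.25^i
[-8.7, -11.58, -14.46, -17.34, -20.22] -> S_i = -8.70 + -2.88*i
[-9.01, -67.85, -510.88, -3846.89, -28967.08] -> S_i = -9.01*7.53^i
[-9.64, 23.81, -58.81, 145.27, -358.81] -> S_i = -9.64*(-2.47)^i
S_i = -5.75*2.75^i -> [-5.75, -15.81, -43.48, -119.58, -328.85]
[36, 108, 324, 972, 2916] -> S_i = 36*3^i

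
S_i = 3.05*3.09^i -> [3.05, 9.42, 29.12, 89.99, 278.06]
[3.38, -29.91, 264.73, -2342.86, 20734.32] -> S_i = 3.38*(-8.85)^i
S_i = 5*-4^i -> [5, -20, 80, -320, 1280]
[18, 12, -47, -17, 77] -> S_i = Random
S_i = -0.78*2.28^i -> [-0.78, -1.78, -4.05, -9.24, -21.08]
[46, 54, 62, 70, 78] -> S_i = 46 + 8*i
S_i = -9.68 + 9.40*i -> [-9.68, -0.28, 9.12, 18.52, 27.92]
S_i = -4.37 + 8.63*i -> [-4.37, 4.26, 12.89, 21.52, 30.15]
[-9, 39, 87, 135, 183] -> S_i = -9 + 48*i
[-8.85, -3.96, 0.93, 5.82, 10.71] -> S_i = -8.85 + 4.89*i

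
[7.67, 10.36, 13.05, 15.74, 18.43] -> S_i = 7.67 + 2.69*i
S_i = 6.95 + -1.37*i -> [6.95, 5.58, 4.21, 2.84, 1.47]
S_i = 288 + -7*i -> [288, 281, 274, 267, 260]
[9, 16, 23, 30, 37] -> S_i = 9 + 7*i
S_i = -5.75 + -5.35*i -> [-5.75, -11.1, -16.45, -21.8, -27.15]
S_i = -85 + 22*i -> [-85, -63, -41, -19, 3]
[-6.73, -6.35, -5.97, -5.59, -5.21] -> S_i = -6.73 + 0.38*i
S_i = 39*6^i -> [39, 234, 1404, 8424, 50544]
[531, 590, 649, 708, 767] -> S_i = 531 + 59*i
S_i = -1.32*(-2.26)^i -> [-1.32, 2.98, -6.74, 15.24, -34.44]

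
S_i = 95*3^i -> [95, 285, 855, 2565, 7695]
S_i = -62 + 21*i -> [-62, -41, -20, 1, 22]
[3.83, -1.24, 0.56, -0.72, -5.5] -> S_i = Random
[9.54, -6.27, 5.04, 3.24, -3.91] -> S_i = Random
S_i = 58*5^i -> [58, 290, 1450, 7250, 36250]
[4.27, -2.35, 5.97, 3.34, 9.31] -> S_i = Random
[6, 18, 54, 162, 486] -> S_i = 6*3^i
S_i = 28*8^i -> [28, 224, 1792, 14336, 114688]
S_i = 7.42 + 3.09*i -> [7.42, 10.51, 13.6, 16.69, 19.78]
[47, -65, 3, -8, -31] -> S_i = Random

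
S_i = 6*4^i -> [6, 24, 96, 384, 1536]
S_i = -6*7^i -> [-6, -42, -294, -2058, -14406]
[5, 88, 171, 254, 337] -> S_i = 5 + 83*i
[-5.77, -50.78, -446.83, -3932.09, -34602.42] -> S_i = -5.77*8.80^i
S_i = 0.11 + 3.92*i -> [0.11, 4.03, 7.95, 11.87, 15.79]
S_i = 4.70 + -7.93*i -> [4.7, -3.23, -11.16, -19.09, -27.02]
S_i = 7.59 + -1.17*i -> [7.59, 6.42, 5.25, 4.08, 2.91]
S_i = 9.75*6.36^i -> [9.75, 62.01, 394.38, 2508.28, 15952.66]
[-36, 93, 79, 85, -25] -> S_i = Random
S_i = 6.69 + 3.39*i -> [6.69, 10.08, 13.47, 16.86, 20.25]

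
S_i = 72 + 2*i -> [72, 74, 76, 78, 80]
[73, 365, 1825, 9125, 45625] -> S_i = 73*5^i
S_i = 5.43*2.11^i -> [5.43, 11.46, 24.17, 51.01, 107.63]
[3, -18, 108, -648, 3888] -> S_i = 3*-6^i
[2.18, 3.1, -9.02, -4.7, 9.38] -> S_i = Random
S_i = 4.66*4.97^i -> [4.66, 23.16, 115.11, 572.08, 2843.23]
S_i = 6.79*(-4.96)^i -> [6.79, -33.68, 167.04, -828.54, 4109.57]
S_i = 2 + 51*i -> [2, 53, 104, 155, 206]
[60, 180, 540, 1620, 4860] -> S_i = 60*3^i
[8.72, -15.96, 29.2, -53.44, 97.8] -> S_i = 8.72*(-1.83)^i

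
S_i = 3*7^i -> [3, 21, 147, 1029, 7203]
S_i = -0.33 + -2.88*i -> [-0.33, -3.21, -6.09, -8.97, -11.85]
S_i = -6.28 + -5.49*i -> [-6.28, -11.77, -17.26, -22.75, -28.24]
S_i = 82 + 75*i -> [82, 157, 232, 307, 382]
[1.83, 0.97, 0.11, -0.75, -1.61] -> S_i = 1.83 + -0.86*i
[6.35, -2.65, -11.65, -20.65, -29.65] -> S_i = 6.35 + -9.00*i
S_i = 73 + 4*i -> [73, 77, 81, 85, 89]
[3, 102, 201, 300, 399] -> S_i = 3 + 99*i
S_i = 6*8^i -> [6, 48, 384, 3072, 24576]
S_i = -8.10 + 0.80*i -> [-8.1, -7.3, -6.5, -5.7, -4.9]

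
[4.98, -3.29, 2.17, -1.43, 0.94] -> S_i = 4.98*(-0.66)^i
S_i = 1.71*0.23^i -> [1.71, 0.39, 0.09, 0.02, 0.0]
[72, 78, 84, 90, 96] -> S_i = 72 + 6*i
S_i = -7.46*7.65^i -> [-7.46, -57.07, -436.58, -3339.82, -25549.63]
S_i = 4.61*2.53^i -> [4.61, 11.66, 29.51, 74.66, 188.88]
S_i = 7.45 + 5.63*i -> [7.45, 13.08, 18.71, 24.34, 29.97]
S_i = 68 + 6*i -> [68, 74, 80, 86, 92]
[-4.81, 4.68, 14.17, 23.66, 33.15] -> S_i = -4.81 + 9.49*i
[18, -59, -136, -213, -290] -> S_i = 18 + -77*i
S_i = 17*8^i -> [17, 136, 1088, 8704, 69632]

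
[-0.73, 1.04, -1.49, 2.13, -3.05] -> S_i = -0.73*(-1.43)^i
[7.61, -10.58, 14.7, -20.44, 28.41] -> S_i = 7.61*(-1.39)^i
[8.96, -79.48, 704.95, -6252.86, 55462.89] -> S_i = 8.96*(-8.87)^i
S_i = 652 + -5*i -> [652, 647, 642, 637, 632]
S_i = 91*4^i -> [91, 364, 1456, 5824, 23296]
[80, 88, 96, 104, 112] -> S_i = 80 + 8*i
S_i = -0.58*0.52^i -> [-0.58, -0.3, -0.16, -0.08, -0.04]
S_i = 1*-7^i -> [1, -7, 49, -343, 2401]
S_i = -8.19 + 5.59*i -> [-8.19, -2.6, 2.99, 8.58, 14.17]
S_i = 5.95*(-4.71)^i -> [5.95, -28.02, 132.0, -621.7, 2928.2]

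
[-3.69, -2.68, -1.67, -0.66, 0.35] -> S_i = -3.69 + 1.01*i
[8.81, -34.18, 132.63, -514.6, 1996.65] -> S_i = 8.81*(-3.88)^i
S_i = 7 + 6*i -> [7, 13, 19, 25, 31]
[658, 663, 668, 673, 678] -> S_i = 658 + 5*i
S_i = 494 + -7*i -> [494, 487, 480, 473, 466]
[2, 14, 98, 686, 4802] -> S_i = 2*7^i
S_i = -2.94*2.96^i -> [-2.94, -8.7, -25.76, -76.25, -225.69]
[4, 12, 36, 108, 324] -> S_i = 4*3^i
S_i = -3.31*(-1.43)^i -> [-3.31, 4.73, -6.77, 9.68, -13.84]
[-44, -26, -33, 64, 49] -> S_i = Random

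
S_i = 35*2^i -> [35, 70, 140, 280, 560]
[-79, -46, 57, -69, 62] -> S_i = Random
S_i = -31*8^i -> [-31, -248, -1984, -15872, -126976]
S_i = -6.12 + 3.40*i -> [-6.12, -2.72, 0.68, 4.08, 7.48]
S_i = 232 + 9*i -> [232, 241, 250, 259, 268]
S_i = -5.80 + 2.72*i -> [-5.8, -3.08, -0.36, 2.36, 5.08]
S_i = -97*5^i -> [-97, -485, -2425, -12125, -60625]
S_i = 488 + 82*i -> [488, 570, 652, 734, 816]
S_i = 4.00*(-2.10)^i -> [4.0, -8.4, 17.64, -37.04, 77.79]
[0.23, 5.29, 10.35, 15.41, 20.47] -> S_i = 0.23 + 5.06*i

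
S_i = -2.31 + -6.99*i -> [-2.31, -9.3, -16.29, -23.28, -30.27]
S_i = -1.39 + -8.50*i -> [-1.39, -9.89, -18.39, -26.89, -35.39]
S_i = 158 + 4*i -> [158, 162, 166, 170, 174]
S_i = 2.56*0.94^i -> [2.56, 2.41, 2.26, 2.13, 2.0]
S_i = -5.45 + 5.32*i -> [-5.45, -0.13, 5.19, 10.51, 15.83]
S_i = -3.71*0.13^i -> [-3.71, -0.48, -0.06, -0.01, -0.0]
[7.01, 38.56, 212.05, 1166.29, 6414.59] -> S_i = 7.01*5.50^i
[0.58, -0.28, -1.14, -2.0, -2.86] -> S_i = 0.58 + -0.86*i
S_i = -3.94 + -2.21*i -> [-3.94, -6.15, -8.36, -10.57, -12.78]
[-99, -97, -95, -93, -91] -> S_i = -99 + 2*i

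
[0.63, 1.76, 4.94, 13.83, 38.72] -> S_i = 0.63*2.80^i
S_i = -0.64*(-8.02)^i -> [-0.64, 5.13, -41.17, 330.14, -2647.75]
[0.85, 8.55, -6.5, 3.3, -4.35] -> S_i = Random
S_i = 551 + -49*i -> [551, 502, 453, 404, 355]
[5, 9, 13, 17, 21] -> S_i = 5 + 4*i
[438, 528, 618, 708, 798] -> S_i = 438 + 90*i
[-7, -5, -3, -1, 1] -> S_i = -7 + 2*i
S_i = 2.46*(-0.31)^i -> [2.46, -0.76, 0.24, -0.07, 0.02]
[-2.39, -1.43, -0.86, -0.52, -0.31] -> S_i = -2.39*0.60^i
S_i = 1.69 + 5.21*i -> [1.69, 6.9, 12.11, 17.32, 22.53]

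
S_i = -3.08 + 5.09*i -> [-3.08, 2.01, 7.1, 12.19, 17.28]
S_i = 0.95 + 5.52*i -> [0.95, 6.47, 11.99, 17.51, 23.03]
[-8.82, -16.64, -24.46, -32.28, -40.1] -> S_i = -8.82 + -7.82*i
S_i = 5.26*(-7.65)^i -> [5.26, -40.24, 307.83, -2354.89, 18014.88]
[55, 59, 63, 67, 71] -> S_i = 55 + 4*i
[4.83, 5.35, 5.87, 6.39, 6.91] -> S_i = 4.83 + 0.52*i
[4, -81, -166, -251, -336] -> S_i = 4 + -85*i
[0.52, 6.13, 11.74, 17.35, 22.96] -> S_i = 0.52 + 5.61*i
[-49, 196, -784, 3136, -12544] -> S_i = -49*-4^i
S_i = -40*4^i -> [-40, -160, -640, -2560, -10240]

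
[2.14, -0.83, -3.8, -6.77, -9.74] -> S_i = 2.14 + -2.97*i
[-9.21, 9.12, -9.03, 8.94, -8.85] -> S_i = -9.21*(-0.99)^i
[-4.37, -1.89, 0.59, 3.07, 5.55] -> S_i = -4.37 + 2.48*i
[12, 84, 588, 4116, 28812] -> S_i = 12*7^i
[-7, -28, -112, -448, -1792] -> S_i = -7*4^i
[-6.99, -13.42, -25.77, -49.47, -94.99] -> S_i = -6.99*1.92^i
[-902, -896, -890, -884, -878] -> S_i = -902 + 6*i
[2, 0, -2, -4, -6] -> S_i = 2 + -2*i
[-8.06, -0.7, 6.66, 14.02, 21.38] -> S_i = -8.06 + 7.36*i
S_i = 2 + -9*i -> [2, -7, -16, -25, -34]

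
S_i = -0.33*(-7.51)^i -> [-0.33, 2.48, -18.61, 139.78, -1049.72]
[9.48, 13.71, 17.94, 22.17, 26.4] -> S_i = 9.48 + 4.23*i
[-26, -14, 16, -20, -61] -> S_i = Random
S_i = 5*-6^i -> [5, -30, 180, -1080, 6480]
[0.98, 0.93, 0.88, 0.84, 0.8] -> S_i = 0.98*0.95^i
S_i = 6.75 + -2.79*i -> [6.75, 3.96, 1.17, -1.62, -4.41]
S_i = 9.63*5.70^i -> [9.63, 54.89, 312.88, 1783.41, 10165.43]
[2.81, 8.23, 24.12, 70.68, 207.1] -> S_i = 2.81*2.93^i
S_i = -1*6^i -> [-1, -6, -36, -216, -1296]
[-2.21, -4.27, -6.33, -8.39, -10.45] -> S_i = -2.21 + -2.06*i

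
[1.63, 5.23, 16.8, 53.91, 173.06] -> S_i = 1.63*3.21^i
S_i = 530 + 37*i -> [530, 567, 604, 641, 678]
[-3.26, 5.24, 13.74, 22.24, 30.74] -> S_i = -3.26 + 8.50*i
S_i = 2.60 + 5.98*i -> [2.6, 8.58, 14.56, 20.54, 26.52]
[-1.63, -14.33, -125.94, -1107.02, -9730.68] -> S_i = -1.63*8.79^i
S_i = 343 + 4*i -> [343, 347, 351, 355, 359]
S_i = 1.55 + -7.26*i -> [1.55, -5.71, -12.97, -20.23, -27.49]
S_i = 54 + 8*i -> [54, 62, 70, 78, 86]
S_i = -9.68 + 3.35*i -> [-9.68, -6.33, -2.98, 0.37, 3.72]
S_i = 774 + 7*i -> [774, 781, 788, 795, 802]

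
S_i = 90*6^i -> [90, 540, 3240, 19440, 116640]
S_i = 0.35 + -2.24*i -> [0.35, -1.89, -4.13, -6.37, -8.61]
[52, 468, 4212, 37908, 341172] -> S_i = 52*9^i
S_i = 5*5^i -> [5, 25, 125, 625, 3125]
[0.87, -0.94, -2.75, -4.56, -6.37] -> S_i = 0.87 + -1.81*i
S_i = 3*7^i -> [3, 21, 147, 1029, 7203]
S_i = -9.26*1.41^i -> [-9.26, -13.06, -18.41, -25.96, -36.6]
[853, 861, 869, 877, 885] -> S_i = 853 + 8*i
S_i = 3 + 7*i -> [3, 10, 17, 24, 31]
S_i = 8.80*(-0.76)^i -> [8.8, -6.69, 5.08, -3.86, 2.94]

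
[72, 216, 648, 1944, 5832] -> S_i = 72*3^i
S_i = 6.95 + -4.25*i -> [6.95, 2.7, -1.55, -5.8, -10.05]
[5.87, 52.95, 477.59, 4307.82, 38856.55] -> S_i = 5.87*9.02^i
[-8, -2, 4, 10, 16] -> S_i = -8 + 6*i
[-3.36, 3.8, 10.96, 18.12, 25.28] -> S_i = -3.36 + 7.16*i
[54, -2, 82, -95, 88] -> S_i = Random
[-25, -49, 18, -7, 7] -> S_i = Random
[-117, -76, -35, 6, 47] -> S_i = -117 + 41*i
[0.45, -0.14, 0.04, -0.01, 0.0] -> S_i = 0.45*(-0.30)^i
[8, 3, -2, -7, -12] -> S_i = 8 + -5*i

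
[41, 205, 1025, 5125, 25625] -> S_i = 41*5^i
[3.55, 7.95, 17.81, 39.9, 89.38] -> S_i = 3.55*2.24^i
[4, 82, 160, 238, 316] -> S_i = 4 + 78*i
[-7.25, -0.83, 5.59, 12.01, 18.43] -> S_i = -7.25 + 6.42*i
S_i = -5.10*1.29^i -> [-5.1, -6.58, -8.49, -10.95, -14.12]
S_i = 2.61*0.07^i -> [2.61, 0.18, 0.01, 0.0, 0.0]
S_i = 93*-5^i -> [93, -465, 2325, -11625, 58125]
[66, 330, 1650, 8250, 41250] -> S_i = 66*5^i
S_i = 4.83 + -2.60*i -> [4.83, 2.23, -0.37, -2.97, -5.57]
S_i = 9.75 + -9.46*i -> [9.75, 0.29, -9.17, -18.63, -28.09]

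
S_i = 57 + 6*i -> [57, 63, 69, 75, 81]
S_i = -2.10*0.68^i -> [-2.1, -1.43, -0.97, -0.66, -0.45]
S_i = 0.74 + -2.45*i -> [0.74, -1.71, -4.16, -6.61, -9.06]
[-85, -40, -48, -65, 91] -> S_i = Random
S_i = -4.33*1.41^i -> [-4.33, -6.11, -8.61, -12.14, -17.11]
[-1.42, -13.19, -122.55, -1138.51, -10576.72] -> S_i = -1.42*9.29^i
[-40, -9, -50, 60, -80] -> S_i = Random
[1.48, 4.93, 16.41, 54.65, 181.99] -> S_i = 1.48*3.33^i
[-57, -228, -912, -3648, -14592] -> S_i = -57*4^i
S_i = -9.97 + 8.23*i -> [-9.97, -1.74, 6.49, 14.72, 22.95]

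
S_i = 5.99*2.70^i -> [5.99, 16.17, 43.67, 117.9, 318.33]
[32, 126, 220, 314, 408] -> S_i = 32 + 94*i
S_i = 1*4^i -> [1, 4, 16, 64, 256]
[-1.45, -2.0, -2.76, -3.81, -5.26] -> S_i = -1.45*1.38^i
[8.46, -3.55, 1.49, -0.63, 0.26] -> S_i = 8.46*(-0.42)^i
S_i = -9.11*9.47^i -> [-9.11, -86.27, -816.99, -7736.92, -73268.67]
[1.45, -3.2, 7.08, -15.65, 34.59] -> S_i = 1.45*(-2.21)^i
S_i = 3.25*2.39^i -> [3.25, 7.77, 18.56, 44.37, 106.04]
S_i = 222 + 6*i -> [222, 228, 234, 240, 246]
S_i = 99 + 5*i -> [99, 104, 109, 114, 119]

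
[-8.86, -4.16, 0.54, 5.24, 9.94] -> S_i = -8.86 + 4.70*i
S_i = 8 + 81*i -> [8, 89, 170, 251, 332]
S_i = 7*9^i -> [7, 63, 567, 5103, 45927]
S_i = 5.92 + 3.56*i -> [5.92, 9.48, 13.04, 16.6, 20.16]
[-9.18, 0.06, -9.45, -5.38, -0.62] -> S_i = Random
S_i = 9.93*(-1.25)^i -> [9.93, -12.41, 15.52, -19.39, 24.24]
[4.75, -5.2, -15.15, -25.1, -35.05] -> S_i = 4.75 + -9.95*i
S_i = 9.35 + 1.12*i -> [9.35, 10.47, 11.59, 12.71, 13.83]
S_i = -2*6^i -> [-2, -12, -72, -432, -2592]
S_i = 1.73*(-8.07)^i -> [1.73, -13.96, 112.67, -909.22, 7337.37]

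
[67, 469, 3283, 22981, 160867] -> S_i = 67*7^i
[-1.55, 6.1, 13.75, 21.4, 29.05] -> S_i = -1.55 + 7.65*i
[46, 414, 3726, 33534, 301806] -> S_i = 46*9^i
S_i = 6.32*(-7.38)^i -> [6.32, -46.64, 344.22, -2540.31, 18747.46]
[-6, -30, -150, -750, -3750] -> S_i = -6*5^i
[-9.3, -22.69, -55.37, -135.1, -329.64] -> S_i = -9.30*2.44^i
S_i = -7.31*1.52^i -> [-7.31, -11.11, -16.89, -25.67, -39.02]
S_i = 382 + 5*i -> [382, 387, 392, 397, 402]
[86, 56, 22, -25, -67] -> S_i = Random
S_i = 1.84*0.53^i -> [1.84, 0.98, 0.52, 0.27, 0.15]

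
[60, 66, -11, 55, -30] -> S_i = Random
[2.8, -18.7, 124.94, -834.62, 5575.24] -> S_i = 2.80*(-6.68)^i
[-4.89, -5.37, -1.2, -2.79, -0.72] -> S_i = Random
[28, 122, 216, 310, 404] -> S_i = 28 + 94*i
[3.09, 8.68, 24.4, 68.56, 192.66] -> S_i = 3.09*2.81^i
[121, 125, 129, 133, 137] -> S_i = 121 + 4*i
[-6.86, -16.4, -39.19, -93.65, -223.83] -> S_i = -6.86*2.39^i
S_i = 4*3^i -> [4, 12, 36, 108, 324]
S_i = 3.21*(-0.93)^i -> [3.21, -2.99, 2.78, -2.58, 2.4]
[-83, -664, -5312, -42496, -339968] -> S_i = -83*8^i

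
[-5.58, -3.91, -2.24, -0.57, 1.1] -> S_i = -5.58 + 1.67*i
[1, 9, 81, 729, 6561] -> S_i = 1*9^i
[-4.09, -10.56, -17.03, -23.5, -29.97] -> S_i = -4.09 + -6.47*i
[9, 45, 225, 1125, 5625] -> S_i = 9*5^i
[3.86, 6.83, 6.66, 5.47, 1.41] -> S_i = Random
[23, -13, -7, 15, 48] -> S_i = Random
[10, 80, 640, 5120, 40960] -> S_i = 10*8^i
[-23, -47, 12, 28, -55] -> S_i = Random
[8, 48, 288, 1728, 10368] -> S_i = 8*6^i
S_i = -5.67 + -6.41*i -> [-5.67, -12.08, -18.49, -24.9, -31.31]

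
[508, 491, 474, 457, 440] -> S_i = 508 + -17*i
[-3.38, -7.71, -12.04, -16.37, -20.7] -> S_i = -3.38 + -4.33*i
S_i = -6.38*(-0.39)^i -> [-6.38, 2.49, -0.97, 0.38, -0.15]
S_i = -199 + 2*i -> [-199, -197, -195, -193, -191]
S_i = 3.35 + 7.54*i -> [3.35, 10.89, 18.43, 25.97, 33.51]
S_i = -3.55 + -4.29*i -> [-3.55, -7.84, -12.13, -16.42, -20.71]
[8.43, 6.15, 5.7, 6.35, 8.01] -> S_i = Random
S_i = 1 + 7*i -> [1, 8, 15, 22, 29]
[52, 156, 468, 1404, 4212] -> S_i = 52*3^i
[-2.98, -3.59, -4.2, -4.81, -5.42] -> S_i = -2.98 + -0.61*i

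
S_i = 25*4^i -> [25, 100, 400, 1600, 6400]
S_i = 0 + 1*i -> [0, 1, 2, 3, 4]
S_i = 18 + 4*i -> [18, 22, 26, 30, 34]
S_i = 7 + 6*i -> [7, 13, 19, 25, 31]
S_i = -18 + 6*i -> [-18, -12, -6, 0, 6]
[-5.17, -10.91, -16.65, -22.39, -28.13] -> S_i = -5.17 + -5.74*i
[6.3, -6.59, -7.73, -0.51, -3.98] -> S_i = Random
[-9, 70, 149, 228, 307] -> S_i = -9 + 79*i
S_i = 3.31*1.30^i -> [3.31, 4.3, 5.59, 7.27, 9.45]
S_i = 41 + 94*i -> [41, 135, 229, 323, 417]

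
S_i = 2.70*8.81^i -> [2.7, 23.79, 209.56, 1846.25, 16265.5]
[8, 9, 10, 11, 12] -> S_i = 8 + 1*i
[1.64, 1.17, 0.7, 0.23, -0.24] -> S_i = 1.64 + -0.47*i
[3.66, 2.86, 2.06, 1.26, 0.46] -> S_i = 3.66 + -0.80*i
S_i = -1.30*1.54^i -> [-1.3, -2.0, -3.08, -4.75, -7.31]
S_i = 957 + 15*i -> [957, 972, 987, 1002, 1017]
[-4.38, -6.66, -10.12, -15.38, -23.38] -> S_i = -4.38*1.52^i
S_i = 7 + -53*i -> [7, -46, -99, -152, -205]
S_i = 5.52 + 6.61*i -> [5.52, 12.13, 18.74, 25.35, 31.96]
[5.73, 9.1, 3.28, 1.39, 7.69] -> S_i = Random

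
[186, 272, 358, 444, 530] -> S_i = 186 + 86*i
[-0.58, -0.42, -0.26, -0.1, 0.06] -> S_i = -0.58 + 0.16*i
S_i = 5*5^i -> [5, 25, 125, 625, 3125]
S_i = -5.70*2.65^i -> [-5.7, -15.1, -40.03, -106.07, -281.1]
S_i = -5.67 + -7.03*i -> [-5.67, -12.7, -19.73, -26.76, -33.79]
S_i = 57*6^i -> [57, 342, 2052, 12312, 73872]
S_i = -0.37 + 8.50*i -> [-0.37, 8.13, 16.63, 25.13, 33.63]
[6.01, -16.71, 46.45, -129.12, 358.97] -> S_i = 6.01*(-2.78)^i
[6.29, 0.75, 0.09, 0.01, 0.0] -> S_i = 6.29*0.12^i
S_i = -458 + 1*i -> [-458, -457, -456, -455, -454]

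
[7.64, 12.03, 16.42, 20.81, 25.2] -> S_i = 7.64 + 4.39*i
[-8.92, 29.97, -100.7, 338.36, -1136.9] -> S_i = -8.92*(-3.36)^i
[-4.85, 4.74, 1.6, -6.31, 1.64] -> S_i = Random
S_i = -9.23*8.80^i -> [-9.23, -81.22, -714.77, -6289.99, -55351.88]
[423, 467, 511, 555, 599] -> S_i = 423 + 44*i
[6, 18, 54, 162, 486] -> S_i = 6*3^i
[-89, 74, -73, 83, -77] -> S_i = Random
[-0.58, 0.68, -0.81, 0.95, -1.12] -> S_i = -0.58*(-1.18)^i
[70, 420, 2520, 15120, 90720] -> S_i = 70*6^i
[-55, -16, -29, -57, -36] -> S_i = Random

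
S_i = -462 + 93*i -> [-462, -369, -276, -183, -90]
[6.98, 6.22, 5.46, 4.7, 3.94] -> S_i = 6.98 + -0.76*i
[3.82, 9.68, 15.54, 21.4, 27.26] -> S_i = 3.82 + 5.86*i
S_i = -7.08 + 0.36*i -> [-7.08, -6.72, -6.36, -6.0, -5.64]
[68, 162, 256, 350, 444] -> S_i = 68 + 94*i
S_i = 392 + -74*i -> [392, 318, 244, 170, 96]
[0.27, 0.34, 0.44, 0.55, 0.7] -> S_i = 0.27*1.27^i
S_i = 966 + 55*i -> [966, 1021, 1076, 1131, 1186]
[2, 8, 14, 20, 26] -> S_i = 2 + 6*i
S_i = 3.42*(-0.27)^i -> [3.42, -0.92, 0.25, -0.07, 0.02]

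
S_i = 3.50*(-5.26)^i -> [3.5, -18.41, 96.84, -509.36, 2679.24]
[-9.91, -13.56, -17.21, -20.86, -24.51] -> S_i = -9.91 + -3.65*i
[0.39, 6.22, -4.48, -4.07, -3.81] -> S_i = Random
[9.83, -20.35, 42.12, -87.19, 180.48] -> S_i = 9.83*(-2.07)^i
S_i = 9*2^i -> [9, 18, 36, 72, 144]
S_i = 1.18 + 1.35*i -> [1.18, 2.53, 3.88, 5.23, 6.58]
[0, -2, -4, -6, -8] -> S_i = 0 + -2*i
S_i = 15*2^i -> [15, 30, 60, 120, 240]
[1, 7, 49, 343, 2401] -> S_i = 1*7^i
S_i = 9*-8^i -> [9, -72, 576, -4608, 36864]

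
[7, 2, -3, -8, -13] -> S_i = 7 + -5*i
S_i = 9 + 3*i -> [9, 12, 15, 18, 21]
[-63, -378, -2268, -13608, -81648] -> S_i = -63*6^i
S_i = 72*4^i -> [72, 288, 1152, 4608, 18432]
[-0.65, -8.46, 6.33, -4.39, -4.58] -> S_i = Random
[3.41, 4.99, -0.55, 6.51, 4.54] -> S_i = Random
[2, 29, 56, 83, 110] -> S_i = 2 + 27*i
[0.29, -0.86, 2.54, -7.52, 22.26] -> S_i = 0.29*(-2.96)^i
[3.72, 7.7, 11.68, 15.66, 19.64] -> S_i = 3.72 + 3.98*i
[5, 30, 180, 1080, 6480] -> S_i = 5*6^i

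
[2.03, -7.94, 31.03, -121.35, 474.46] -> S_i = 2.03*(-3.91)^i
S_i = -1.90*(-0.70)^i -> [-1.9, 1.33, -0.93, 0.65, -0.46]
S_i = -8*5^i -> [-8, -40, -200, -1000, -5000]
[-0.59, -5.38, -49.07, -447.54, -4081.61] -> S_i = -0.59*9.12^i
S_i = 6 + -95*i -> [6, -89, -184, -279, -374]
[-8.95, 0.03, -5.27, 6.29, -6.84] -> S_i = Random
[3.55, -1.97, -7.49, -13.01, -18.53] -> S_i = 3.55 + -5.52*i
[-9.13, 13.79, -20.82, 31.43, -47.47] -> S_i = -9.13*(-1.51)^i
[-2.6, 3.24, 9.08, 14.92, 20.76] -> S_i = -2.60 + 5.84*i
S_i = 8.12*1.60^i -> [8.12, 12.99, 20.79, 33.26, 53.22]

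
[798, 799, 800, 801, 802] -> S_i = 798 + 1*i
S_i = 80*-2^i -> [80, -160, 320, -640, 1280]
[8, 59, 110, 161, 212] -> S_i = 8 + 51*i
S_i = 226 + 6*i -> [226, 232, 238, 244, 250]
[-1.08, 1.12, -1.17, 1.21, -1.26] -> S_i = -1.08*(-1.04)^i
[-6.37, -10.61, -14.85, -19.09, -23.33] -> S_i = -6.37 + -4.24*i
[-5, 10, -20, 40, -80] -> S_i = -5*-2^i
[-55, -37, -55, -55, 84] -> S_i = Random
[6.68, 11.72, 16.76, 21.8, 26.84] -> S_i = 6.68 + 5.04*i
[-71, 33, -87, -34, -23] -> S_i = Random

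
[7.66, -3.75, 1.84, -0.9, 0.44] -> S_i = 7.66*(-0.49)^i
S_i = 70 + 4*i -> [70, 74, 78, 82, 86]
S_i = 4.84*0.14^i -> [4.84, 0.68, 0.09, 0.01, 0.0]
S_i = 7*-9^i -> [7, -63, 567, -5103, 45927]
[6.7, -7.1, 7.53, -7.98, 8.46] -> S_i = 6.70*(-1.06)^i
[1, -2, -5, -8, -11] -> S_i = 1 + -3*i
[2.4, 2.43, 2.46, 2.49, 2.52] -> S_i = 2.40 + 0.03*i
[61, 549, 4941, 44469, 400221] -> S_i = 61*9^i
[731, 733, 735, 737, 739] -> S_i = 731 + 2*i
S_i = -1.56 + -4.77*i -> [-1.56, -6.33, -11.1, -15.87, -20.64]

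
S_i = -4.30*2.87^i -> [-4.3, -12.34, -35.42, -101.65, -291.74]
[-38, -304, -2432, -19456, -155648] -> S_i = -38*8^i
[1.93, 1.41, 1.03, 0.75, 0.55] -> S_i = 1.93*0.73^i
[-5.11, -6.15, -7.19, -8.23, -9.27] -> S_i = -5.11 + -1.04*i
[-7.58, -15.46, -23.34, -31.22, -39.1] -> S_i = -7.58 + -7.88*i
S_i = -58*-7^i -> [-58, 406, -2842, 19894, -139258]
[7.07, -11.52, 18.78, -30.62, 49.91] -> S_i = 7.07*(-1.63)^i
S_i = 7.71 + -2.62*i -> [7.71, 5.09, 2.47, -0.15, -2.77]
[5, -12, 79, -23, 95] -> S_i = Random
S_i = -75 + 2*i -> [-75, -73, -71, -69, -67]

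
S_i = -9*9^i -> [-9, -81, -729, -6561, -59049]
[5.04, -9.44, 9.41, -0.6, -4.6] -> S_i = Random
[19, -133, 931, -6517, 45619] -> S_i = 19*-7^i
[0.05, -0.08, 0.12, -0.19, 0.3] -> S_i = 0.05*(-1.57)^i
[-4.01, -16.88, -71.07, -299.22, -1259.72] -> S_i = -4.01*4.21^i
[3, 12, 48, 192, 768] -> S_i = 3*4^i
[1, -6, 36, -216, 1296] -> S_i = 1*-6^i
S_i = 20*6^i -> [20, 120, 720, 4320, 25920]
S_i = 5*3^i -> [5, 15, 45, 135, 405]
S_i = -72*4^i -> [-72, -288, -1152, -4608, -18432]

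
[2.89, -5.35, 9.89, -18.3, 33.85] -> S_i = 2.89*(-1.85)^i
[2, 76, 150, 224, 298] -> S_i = 2 + 74*i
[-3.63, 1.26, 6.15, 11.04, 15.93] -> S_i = -3.63 + 4.89*i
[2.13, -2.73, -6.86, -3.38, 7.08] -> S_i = Random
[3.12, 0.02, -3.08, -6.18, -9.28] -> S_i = 3.12 + -3.10*i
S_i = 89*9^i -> [89, 801, 7209, 64881, 583929]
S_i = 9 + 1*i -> [9, 10, 11, 12, 13]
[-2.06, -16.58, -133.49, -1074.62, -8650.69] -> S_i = -2.06*8.05^i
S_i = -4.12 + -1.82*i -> [-4.12, -5.94, -7.76, -9.58, -11.4]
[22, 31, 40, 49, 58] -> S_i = 22 + 9*i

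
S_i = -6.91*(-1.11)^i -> [-6.91, 7.67, -8.51, 9.45, -10.49]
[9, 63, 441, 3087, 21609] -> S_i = 9*7^i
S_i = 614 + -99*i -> [614, 515, 416, 317, 218]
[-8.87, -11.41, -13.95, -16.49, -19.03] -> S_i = -8.87 + -2.54*i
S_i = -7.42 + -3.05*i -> [-7.42, -10.47, -13.52, -16.57, -19.62]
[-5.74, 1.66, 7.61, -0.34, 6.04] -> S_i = Random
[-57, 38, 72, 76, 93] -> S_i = Random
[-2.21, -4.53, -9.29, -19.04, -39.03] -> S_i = -2.21*2.05^i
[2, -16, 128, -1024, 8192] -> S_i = 2*-8^i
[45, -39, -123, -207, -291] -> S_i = 45 + -84*i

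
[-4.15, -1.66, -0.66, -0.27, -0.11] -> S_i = -4.15*0.40^i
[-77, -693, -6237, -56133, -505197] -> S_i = -77*9^i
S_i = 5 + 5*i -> [5, 10, 15, 20, 25]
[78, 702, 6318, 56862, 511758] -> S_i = 78*9^i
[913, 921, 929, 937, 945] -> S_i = 913 + 8*i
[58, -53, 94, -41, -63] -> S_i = Random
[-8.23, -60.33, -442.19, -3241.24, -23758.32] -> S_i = -8.23*7.33^i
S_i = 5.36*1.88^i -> [5.36, 10.08, 18.94, 35.62, 66.96]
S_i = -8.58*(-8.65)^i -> [-8.58, 74.22, -641.98, 5553.1, -48034.33]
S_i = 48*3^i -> [48, 144, 432, 1296, 3888]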